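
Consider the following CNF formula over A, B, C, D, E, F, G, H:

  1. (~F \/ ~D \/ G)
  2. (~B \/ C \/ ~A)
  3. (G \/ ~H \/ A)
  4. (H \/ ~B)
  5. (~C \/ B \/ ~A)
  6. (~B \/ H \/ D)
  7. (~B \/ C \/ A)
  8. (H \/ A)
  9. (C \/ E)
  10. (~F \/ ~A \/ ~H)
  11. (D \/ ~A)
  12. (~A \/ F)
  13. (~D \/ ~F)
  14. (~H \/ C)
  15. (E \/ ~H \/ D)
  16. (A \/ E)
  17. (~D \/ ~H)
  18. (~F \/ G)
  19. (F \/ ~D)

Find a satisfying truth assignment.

E occurs only positively in the remaining clauses — set E = True.
G occurs only positively in the remaining clauses — set G = True.
Branch on A: take A = False.
  then H is forced to True.
  then C is forced to True.
  then D is forced to False.
B, F are now unconstrained; take B = True, F = True.
Every clause has at least one true literal under this assignment.

A=F  B=T  C=T  D=F  E=T  F=T  G=T  H=T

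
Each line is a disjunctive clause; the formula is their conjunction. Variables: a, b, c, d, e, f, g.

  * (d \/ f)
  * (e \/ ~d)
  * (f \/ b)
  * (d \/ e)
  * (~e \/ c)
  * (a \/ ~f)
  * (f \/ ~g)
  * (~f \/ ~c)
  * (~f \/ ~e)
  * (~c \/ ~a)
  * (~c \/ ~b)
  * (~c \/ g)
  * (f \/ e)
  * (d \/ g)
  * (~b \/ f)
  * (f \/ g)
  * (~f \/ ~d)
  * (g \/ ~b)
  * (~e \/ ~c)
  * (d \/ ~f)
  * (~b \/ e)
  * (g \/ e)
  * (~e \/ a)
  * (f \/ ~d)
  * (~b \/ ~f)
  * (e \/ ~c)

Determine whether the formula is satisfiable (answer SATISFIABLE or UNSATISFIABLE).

UNSATISFIABLE

f = True:
  propagation gives a=True, c=False, e=False, d=False; an empty clause results — contradiction.
f = False:
  propagation gives d=True; an empty clause results — contradiction.
Every branch closes, so no satisfying assignment exists.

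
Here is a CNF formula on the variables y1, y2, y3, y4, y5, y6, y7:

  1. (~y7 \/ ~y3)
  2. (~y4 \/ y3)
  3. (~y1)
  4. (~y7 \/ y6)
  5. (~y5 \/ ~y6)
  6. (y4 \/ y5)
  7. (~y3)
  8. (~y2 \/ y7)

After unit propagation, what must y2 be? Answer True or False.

False

Unit clause (~y1) sets y1 = False.
Unit clause (~y3) sets y3 = False.
(~y4 \/ y3): since y3 = False, the clause reduces to (~y4). y4 = False.
From (y4 \/ y5) and y4 = False: y5 = True.
(~y5 \/ ~y6): since y5 = True, the clause reduces to (~y6). y6 = False.
(y6 \/ ~y7): since y6 = False, the clause reduces to (~y7). y7 = False.
In (y7 \/ ~y2), y7 is now false; ~y2 must hold, so y2 = False.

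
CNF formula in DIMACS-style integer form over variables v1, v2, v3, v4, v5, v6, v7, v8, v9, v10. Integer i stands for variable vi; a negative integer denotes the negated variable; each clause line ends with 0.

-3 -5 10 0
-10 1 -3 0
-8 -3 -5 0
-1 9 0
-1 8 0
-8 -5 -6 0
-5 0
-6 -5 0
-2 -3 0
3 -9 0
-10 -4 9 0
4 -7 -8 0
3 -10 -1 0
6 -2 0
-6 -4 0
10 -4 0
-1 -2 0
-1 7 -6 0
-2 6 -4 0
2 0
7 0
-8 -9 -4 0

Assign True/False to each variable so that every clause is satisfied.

The clause (~v5) is unit: v5 must be False.
Unit propagation: (v2) forces v2 = True.
(~v3) is a unit clause, so v3 = False.
The clause (~v9) is unit: v9 must be False.
Unit propagation: (~v1) forces v1 = False.
(v6) is a unit clause, so v6 = True.
The clause (~v4) is unit: v4 must be False.
(v7) is a unit clause, so v7 = True.
The clause (~v8) is unit: v8 must be False.
v10 is now unconstrained; take v10 = True.

v1=False, v2=True, v3=False, v4=False, v5=False, v6=True, v7=True, v8=False, v9=False, v10=True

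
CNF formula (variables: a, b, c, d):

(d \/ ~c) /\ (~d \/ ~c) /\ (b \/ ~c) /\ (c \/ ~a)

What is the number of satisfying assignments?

The models are:
  a=F b=F c=F d=F
  a=F b=F c=F d=T
  a=F b=T c=F d=F
  a=F b=T c=F d=T
Count: 4.

4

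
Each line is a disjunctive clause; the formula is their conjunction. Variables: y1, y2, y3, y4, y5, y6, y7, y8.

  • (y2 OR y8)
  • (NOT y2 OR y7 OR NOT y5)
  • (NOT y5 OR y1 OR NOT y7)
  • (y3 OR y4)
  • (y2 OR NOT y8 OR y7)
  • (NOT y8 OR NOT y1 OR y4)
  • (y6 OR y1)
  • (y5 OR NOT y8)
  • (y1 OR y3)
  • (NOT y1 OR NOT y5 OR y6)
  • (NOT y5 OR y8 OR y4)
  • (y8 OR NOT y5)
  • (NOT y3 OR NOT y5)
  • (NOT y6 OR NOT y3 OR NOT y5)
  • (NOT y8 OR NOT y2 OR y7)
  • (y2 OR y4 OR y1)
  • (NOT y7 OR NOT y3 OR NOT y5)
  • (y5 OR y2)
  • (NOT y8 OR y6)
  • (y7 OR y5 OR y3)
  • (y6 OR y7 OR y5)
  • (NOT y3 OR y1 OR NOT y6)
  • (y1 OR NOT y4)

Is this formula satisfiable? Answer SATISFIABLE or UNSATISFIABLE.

Set y1 = True and propagate.
Branch on y2: take y2 = True.
The remaining clauses are satisfied by y3 = False, y4 = True, y5 = False, y6 = True, y7 = True, y8 = False.
So y1 = T  y2 = T  y3 = F  y4 = T  y5 = F  y6 = T  y7 = T  y8 = F is a satisfying assignment.

SATISFIABLE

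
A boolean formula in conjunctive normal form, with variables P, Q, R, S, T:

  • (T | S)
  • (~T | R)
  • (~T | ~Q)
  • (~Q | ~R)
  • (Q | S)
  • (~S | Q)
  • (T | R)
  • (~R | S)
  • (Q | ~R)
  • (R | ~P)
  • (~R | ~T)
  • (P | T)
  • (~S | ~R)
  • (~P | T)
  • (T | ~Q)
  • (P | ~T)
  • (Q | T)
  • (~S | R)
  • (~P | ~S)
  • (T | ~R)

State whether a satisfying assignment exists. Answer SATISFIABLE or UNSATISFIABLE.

T = True:
  propagation gives R=True; an empty clause results — contradiction.
T = False:
  propagation gives S=True, Q=True; an empty clause results — contradiction.
Every branch closes, so no satisfying assignment exists.

UNSATISFIABLE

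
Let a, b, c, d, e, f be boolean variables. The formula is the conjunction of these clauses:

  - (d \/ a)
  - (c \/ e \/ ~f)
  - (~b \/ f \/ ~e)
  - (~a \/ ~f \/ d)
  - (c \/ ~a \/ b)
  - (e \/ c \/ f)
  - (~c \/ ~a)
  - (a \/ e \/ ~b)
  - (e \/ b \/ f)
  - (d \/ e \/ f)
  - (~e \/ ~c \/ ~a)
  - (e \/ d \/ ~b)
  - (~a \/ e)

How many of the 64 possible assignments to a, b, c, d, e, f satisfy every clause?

Case analysis on e and a:
  e=T, a=T: remaining (b,c,d,f) ∈ {(T,F,T,T)} — 1.
  e=T, a=F: c free; 3 ways for (b,d,f) × 2^1 = 6.
  e=F, a=T: a clause becomes empty — 0.
  e=F, a=F: remaining (b,c,d,f) ∈ {(F,T,T,T)} — 1.
Total: 1 + 6 + 0 + 1 = 8.

8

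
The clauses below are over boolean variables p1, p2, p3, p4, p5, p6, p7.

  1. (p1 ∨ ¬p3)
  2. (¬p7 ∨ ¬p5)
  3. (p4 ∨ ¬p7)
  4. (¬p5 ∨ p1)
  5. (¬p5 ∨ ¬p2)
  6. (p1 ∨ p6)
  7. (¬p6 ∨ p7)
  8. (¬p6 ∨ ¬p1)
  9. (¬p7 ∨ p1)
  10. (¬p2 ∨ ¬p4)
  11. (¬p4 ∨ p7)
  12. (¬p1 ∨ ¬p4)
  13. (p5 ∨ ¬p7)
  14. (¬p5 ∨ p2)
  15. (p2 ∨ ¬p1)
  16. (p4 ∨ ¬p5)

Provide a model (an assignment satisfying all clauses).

Try p1 = True.
  then p6 is forced to False.
  then p4 is forced to False.
  then p7 is forced to False.
  then p2 is forced to True.
  then p5 is forced to False.
p3 is now unconstrained; take p3 = True.
Every clause has at least one true literal under this assignment.

p1 = T, p2 = T, p3 = T, p4 = F, p5 = F, p6 = F, p7 = F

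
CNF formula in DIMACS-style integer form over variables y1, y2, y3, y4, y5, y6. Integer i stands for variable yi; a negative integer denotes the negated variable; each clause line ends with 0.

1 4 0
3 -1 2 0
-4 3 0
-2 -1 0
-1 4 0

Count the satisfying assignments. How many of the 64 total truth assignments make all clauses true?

12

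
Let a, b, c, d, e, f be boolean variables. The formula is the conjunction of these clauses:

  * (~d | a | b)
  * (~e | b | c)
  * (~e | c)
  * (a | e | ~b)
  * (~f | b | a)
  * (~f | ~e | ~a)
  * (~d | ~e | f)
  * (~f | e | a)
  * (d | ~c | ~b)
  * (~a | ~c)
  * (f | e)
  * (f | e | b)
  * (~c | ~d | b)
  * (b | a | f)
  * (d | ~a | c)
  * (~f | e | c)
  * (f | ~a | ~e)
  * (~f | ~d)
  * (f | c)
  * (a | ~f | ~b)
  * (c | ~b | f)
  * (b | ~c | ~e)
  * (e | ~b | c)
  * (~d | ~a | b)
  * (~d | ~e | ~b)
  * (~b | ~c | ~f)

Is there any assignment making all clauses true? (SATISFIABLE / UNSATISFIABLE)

b = True:
  f = True:
    propagation gives d=False, c=False, e=False; an empty clause results — contradiction.
  f = False:
    propagation gives e=True, c=True, d=False; an empty clause results — contradiction.
b = False:
  f = True:
    propagation gives a=True, e=False, c=False; an empty clause results — contradiction.
  f = False:
    propagation gives e=True, c=True; an empty clause results — contradiction.
Every branch closes, so no satisfying assignment exists.

UNSATISFIABLE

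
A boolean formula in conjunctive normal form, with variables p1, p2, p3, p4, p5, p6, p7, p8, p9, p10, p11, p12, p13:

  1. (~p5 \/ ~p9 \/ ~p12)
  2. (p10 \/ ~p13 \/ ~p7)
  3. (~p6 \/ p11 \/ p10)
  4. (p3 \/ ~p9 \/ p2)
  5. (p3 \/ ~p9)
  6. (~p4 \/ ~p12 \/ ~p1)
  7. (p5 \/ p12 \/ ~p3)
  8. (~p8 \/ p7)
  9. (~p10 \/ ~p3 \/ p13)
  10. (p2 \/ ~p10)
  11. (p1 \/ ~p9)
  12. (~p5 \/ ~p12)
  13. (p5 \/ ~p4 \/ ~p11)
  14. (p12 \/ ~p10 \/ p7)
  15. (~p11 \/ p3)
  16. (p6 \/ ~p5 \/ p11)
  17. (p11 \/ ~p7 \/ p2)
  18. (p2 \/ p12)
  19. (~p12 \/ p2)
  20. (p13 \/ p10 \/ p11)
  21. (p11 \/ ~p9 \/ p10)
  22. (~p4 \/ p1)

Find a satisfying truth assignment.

p1=False, p2=True, p3=True, p4=False, p5=False, p6=False, p7=True, p8=True, p9=False, p10=True, p11=False, p12=True, p13=True

Pure literal: p2 appears only positively; assign p2 = True.
Pure literal: p4 appears only negated; assign p4 = False.
Branch on p1: take p1 = False.
  then p9 is forced to False.
Set p3 = True and propagate.
Branch on p5: take p5 = False.
  then p12 is forced to True.
For the remaining variables, p6 = False, p7 = True, p8 = True, p10 = True, p11 = False, p13 = True works.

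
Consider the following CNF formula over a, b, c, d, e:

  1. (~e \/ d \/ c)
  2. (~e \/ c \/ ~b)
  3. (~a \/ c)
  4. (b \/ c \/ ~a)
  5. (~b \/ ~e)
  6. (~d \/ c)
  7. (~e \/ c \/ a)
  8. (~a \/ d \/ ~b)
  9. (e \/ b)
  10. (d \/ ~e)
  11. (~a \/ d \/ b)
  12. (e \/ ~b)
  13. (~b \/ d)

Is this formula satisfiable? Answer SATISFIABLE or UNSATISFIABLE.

c occurs only positively in the remaining clauses — set c = True.
Set a = True and propagate.
Try b = False.
  then e is forced to True.
  then d is forced to True.
So a=T, b=F, c=T, d=T, e=T is a satisfying assignment.

SATISFIABLE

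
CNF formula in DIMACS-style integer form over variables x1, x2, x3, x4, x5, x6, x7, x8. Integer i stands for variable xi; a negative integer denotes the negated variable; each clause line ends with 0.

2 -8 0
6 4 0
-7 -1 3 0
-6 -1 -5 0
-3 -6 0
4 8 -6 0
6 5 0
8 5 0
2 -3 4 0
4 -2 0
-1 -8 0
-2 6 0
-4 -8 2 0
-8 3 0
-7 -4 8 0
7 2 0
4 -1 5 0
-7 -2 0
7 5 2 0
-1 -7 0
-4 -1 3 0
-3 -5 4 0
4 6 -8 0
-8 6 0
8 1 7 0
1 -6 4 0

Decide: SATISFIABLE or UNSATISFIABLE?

UNSATISFIABLE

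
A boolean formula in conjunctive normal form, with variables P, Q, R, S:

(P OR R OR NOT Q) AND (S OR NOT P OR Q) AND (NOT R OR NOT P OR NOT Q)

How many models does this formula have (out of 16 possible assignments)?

Case analysis on P and Q:
  P=1, Q=1: remaining (R,S) ∈ {(0,0); (0,1)} — 2.
  P=1, Q=0: remaining (R,S) ∈ {(0,1); (1,1)} — 2.
  P=0, Q=1: remaining (R,S) ∈ {(1,0); (1,1)} — 2.
  P=0, Q=0: remaining (R,S) ∈ {(0,0); (0,1); (1,0); (1,1)} — 4.
Total: 2 + 2 + 2 + 4 = 10.

10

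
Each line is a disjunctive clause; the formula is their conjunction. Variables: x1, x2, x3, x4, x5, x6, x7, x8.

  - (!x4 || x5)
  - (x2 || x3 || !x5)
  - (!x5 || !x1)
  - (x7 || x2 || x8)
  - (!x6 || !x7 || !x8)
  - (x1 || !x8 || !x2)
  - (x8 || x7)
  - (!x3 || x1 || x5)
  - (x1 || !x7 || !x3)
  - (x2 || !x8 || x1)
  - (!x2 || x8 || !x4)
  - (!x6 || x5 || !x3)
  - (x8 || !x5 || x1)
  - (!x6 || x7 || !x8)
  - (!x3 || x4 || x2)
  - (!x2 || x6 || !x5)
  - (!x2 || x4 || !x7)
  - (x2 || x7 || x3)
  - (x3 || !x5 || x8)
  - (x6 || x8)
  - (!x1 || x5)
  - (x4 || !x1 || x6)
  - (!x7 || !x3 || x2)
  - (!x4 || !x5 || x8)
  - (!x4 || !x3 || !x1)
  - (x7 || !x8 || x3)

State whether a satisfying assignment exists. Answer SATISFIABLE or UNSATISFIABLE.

SATISFIABLE

Try x1 = False.
Set x2 = False and propagate.
  then x8 is forced to False.
  then x7 is forced to True.
  then x3 is forced to False.
  then x5 is forced to False.
  then x4 is forced to False.
  then x6 is forced to True.
So x1=F, x2=F, x3=F, x4=F, x5=F, x6=T, x7=T, x8=F is a satisfying assignment.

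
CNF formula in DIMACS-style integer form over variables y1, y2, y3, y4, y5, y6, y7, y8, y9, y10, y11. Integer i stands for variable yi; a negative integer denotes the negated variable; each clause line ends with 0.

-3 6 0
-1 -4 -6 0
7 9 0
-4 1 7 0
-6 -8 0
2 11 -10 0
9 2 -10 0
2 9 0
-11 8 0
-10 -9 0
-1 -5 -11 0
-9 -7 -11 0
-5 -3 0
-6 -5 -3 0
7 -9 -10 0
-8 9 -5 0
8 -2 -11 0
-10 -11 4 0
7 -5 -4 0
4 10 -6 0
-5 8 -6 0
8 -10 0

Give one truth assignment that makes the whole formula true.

y1 = True, y2 = True, y3 = False, y4 = True, y5 = False, y6 = False, y7 = False, y8 = True, y9 = True, y10 = False, y11 = True

Pure literal: y3 appears only negated; assign y3 = False.
Pure literal: y5 appears only negated; assign y5 = False.
Branch on y1: take y1 = True.
Branch on y2: take y2 = True.
The remaining clauses are satisfied by y4 = True, y6 = False, y7 = False, y8 = True, y9 = True, y10 = False, y11 = True.
Every clause has at least one true literal under this assignment.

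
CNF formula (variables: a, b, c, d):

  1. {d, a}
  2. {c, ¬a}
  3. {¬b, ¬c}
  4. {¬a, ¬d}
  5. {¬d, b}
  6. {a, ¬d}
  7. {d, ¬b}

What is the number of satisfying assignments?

The models are:
  a=1 b=0 c=1 d=0
Count: 1.

1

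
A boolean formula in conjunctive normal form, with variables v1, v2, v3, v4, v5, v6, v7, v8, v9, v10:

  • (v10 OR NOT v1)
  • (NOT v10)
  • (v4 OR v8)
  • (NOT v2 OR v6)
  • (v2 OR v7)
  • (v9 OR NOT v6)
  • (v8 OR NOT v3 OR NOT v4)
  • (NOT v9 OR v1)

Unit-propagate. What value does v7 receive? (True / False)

True

(NOT v10) is a unit clause: v10 = False.
(v10 OR NOT v1) with v10 = False leaves only NOT v1, so v1 = False.
In (v1 OR NOT v9), v1 is now false; NOT v9 must hold, so v9 = False.
From (v9 OR NOT v6) and v9 = False: v6 = False.
From (v6 OR NOT v2) and v6 = False: v2 = False.
(v2 OR v7): since v2 = False, the clause reduces to (v7). v7 = True.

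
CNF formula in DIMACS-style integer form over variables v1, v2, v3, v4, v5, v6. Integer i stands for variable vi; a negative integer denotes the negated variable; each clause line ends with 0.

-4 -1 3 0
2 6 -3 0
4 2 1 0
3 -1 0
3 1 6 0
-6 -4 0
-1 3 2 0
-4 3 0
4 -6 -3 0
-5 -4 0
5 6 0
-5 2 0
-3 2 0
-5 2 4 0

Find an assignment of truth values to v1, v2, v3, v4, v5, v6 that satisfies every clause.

v1 = T  v2 = T  v3 = T  v4 = F  v5 = T  v6 = F

Pure literal: v2 appears only positively; assign v2 = True.
Set v1 = True and propagate.
  then v3 is forced to True.
Try v4 = False.
  then v6 is forced to False.
  then v5 is forced to True.
Every clause has at least one true literal under this assignment.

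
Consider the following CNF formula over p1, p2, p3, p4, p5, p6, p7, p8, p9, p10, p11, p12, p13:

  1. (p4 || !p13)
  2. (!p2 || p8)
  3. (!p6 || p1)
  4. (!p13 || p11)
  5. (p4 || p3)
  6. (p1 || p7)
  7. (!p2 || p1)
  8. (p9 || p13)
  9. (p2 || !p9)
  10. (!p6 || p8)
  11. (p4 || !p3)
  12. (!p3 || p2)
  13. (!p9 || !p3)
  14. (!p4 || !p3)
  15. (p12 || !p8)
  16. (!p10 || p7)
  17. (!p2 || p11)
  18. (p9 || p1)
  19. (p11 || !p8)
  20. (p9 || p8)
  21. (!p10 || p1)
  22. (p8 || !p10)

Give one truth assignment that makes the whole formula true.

p1=T  p2=T  p3=F  p4=T  p5=T  p6=T  p7=T  p8=T  p9=T  p10=T  p11=T  p12=T  p13=T

Check each clause:
  1. (!p13 || p4) — p4 is true.
  2. (p8 || !p2) — p8 is true.
  3. (p1 || !p6) — p1 is true.
  4. (p11 || !p13) — p11 is true.
  5. (p3 || p4) — p4 is true.
  6. (p1 || p7) — p1 is true.
  7. (!p2 || p1) — p1 is true.
  8. (p9 || p13) — p9 is true.
  9. (!p9 || p2) — p2 is true.
  10. (!p6 || p8) — p8 is true.
  11. (p4 || !p3) — p4 is true.
  12. (!p3 || p2) — p2 is true.
  13. (!p3 || !p9) — !p3 is true.
  14. (!p3 || !p4) — !p3 is true.
  15. (!p8 || p12) — p12 is true.
  16. (!p10 || p7) — p7 is true.
  17. (p11 || !p2) — p11 is true.
  18. (p1 || p9) — p1 is true.
  19. (!p8 || p11) — p11 is true.
  20. (p9 || p8) — p8 is true.
  21. (p1 || !p10) — p1 is true.
  22. (!p10 || p8) — p8 is true.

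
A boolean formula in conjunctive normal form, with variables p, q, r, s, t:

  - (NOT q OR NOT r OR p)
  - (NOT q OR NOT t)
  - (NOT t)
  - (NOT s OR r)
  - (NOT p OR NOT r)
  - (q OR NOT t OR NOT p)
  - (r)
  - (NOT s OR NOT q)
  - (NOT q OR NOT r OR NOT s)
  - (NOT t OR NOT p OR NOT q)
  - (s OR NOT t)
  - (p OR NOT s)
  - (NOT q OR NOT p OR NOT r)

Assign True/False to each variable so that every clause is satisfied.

p=F, q=F, r=T, s=F, t=F

Unit propagation: (NOT t) forces t = False.
The clause (r) is unit: r must be True.
The clause (NOT p) is unit: p must be False.
(NOT q) is a unit clause, so q = False.
Unit propagation: (NOT s) forces s = False.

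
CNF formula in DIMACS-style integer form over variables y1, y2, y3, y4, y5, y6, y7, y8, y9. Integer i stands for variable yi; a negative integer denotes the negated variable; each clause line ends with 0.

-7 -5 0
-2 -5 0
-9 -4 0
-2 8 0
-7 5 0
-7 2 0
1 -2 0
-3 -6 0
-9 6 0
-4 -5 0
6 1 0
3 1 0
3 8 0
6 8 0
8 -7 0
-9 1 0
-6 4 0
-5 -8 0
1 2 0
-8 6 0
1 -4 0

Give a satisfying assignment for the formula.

y1=True, y2=False, y3=False, y4=True, y5=False, y6=True, y7=False, y8=True, y9=False

Check each clause:
  1. (!y7 || !y5) — !y7 is true.
  2. (!y5 || !y2) — !y5 is true.
  3. (!y4 || !y9) — !y9 is true.
  4. (y8 || !y2) — y8 is true.
  5. (!y7 || y5) — !y7 is true.
  6. (!y7 || y2) — !y7 is true.
  7. (y1 || !y2) — y1 is true.
  8. (!y6 || !y3) — !y3 is true.
  9. (y6 || !y9) — y6 is true.
  10. (!y4 || !y5) — !y5 is true.
  11. (y6 || y1) — y1 is true.
  12. (y3 || y1) — y1 is true.
  13. (y3 || y8) — y8 is true.
  14. (y6 || y8) — y8 is true.
  15. (!y7 || y8) — y8 is true.
  16. (y1 || !y9) — y1 is true.
  17. (!y6 || y4) — y4 is true.
  18. (!y5 || !y8) — !y5 is true.
  19. (y2 || y1) — y1 is true.
  20. (y6 || !y8) — y6 is true.
  21. (!y4 || y1) — y1 is true.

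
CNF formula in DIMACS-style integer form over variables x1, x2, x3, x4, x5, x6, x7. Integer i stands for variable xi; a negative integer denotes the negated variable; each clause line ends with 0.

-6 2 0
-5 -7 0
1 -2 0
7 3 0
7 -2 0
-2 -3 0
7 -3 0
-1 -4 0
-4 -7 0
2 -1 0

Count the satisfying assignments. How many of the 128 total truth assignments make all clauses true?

Satisfying assignments:
  x1=0 x2=0 x3=0 x4=0 x5=0 x6=0 x7=1
  x1=0 x2=0 x3=1 x4=0 x5=0 x6=0 x7=1
  x1=1 x2=1 x3=0 x4=0 x5=0 x6=0 x7=1
  x1=1 x2=1 x3=0 x4=0 x5=0 x6=1 x7=1
That's 4 in total.

4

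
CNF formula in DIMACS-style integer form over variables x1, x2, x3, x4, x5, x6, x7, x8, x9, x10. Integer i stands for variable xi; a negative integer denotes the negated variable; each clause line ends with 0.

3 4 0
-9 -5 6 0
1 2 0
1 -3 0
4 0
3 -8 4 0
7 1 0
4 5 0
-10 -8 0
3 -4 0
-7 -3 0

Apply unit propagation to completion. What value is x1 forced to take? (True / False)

True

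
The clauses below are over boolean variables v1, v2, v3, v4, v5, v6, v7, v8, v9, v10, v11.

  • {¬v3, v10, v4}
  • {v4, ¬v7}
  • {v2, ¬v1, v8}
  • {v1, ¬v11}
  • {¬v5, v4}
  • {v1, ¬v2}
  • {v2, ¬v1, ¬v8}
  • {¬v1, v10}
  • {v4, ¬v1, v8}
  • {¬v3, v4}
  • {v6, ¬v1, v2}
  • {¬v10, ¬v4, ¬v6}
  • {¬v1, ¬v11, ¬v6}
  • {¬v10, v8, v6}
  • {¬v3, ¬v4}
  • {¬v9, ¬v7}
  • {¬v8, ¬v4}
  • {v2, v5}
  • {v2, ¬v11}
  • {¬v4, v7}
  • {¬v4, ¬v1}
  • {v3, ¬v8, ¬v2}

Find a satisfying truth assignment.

v1=F, v2=F, v3=F, v4=T, v5=T, v6=F, v7=T, v8=F, v9=F, v10=F, v11=F

Pure literal: v9 appears only negated; assign v9 = False.
Pure literal: v11 appears only negated; assign v11 = False.
Try v1 = False.
  then v2 is forced to False.
  then v5 is forced to True.
  then v4 is forced to True.
  then v3 is forced to False.
  then v8 is forced to False.
  then v7 is forced to True.
The remaining clauses are satisfied by v6 = False, v10 = False.
Every clause has at least one true literal under this assignment.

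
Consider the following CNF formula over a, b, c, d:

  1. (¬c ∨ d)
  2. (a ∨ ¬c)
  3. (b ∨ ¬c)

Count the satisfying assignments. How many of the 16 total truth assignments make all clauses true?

Split on c, then a.
  c=T, a=T: remaining (b,d) ∈ {(T,T)} — 1.
  c=T, a=F: a clause becomes empty — 0.
  c=F, a=T: remaining (b,d) ∈ {(F,F); (F,T); (T,F); (T,T)} — 4.
  c=F, a=F: remaining (b,d) ∈ {(F,F); (F,T); (T,F); (T,T)} — 4.
Total: 1 + 0 + 4 + 4 = 9.

9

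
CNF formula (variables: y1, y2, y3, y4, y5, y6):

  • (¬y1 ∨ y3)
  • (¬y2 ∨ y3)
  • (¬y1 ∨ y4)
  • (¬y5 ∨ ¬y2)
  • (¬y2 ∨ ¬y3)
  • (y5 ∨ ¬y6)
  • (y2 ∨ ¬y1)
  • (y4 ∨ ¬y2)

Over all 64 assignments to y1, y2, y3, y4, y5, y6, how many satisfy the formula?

12

Case analysis on y2 and y1:
  y2=1, y1=1: a clause becomes empty — 0.
  y2=1, y1=0: a clause becomes empty — 0.
  y2=0, y1=1: a clause becomes empty — 0.
  y2=0, y1=0: y3, y4 free; 3 ways for (y5,y6) × 2^2 = 12.
Total: 0 + 0 + 0 + 12 = 12.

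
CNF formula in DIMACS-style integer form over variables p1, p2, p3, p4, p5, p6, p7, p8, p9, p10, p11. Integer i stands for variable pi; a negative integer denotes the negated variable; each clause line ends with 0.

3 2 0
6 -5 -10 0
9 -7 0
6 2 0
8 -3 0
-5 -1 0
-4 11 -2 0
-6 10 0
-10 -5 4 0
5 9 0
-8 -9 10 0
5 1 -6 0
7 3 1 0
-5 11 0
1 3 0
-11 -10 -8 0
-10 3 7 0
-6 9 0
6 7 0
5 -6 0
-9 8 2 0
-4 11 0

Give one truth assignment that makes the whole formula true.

p1=True, p2=True, p3=False, p4=True, p5=False, p6=False, p7=True, p8=False, p9=True, p10=True, p11=True

Try p1 = True.
  then p5 is forced to False.
  then p9 is forced to True.
  then p6 is forced to False.
  then p2 is forced to True.
  then p7 is forced to True.
Set p3 = False and propagate.
For the remaining variables, p4 = True, p8 = False, p10 = True, p11 = True works.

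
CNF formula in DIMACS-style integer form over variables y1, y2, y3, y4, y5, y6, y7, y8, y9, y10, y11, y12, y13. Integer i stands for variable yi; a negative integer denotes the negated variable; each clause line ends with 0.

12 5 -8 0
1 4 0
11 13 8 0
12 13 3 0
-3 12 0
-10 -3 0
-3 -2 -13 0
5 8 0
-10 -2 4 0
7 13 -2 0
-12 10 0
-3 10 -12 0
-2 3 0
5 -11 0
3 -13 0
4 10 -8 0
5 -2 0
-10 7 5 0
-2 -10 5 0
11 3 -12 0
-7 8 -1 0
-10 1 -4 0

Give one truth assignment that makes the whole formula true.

y1=True, y2=False, y3=False, y4=False, y5=True, y6=True, y7=False, y8=False, y9=True, y10=True, y11=True, y12=True, y13=False

Pure literal: y2 appears only negated; assign y2 = False.
Pure literal: y5 appears only positively; assign y5 = True.
Try y1 = True.
Set y3 = False and propagate.
  then y13 is forced to False.
  then y12 is forced to True.
  then y10 is forced to True.
  then y11 is forced to True.
The remaining clauses are satisfied by y4 = False, y6 = True, y7 = False, y8 = False, y9 = True.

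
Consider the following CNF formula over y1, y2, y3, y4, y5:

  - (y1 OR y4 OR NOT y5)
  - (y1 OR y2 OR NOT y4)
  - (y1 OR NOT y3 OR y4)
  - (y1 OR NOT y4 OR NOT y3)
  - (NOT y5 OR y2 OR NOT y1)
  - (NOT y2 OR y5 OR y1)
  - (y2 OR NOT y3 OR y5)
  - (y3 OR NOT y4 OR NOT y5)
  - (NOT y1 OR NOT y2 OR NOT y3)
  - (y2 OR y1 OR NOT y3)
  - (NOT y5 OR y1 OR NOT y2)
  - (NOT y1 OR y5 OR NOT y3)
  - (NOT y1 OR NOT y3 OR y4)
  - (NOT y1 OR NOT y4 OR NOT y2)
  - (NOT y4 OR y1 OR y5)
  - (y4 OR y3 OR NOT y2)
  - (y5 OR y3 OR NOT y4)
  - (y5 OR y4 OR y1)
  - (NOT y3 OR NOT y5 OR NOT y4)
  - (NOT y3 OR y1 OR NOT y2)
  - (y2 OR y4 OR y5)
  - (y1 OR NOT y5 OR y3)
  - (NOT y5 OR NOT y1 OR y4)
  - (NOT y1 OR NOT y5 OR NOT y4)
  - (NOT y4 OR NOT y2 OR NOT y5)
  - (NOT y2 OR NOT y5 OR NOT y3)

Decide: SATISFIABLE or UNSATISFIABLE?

UNSATISFIABLE

y1 = True:
  y5 = True:
    propagation gives y2=True, y3=False, y4=False; an empty clause results — contradiction.
  y5 = False:
    propagation gives y3=False, y4=False, y2=False; an empty clause results — contradiction.
y1 = False:
  y5 = True:
    propagation gives y4=True, y2=True; an empty clause results — contradiction.
  y5 = False:
    propagation gives y2=False, y4=False; an empty clause results — contradiction.
Every branch closes, so no satisfying assignment exists.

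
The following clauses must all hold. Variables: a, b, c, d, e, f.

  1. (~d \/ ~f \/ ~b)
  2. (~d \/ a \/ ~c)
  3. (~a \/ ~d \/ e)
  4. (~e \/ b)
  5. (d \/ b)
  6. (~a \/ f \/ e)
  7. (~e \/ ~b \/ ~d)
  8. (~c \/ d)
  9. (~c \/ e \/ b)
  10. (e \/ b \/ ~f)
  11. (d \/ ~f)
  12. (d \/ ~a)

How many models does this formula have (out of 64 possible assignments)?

4

Satisfying assignments:
  a=F b=F c=F d=T e=F f=F
  a=F b=T c=F d=F e=F f=F
  a=F b=T c=F d=F e=T f=F
  a=F b=T c=F d=T e=F f=F
That's 4 in total.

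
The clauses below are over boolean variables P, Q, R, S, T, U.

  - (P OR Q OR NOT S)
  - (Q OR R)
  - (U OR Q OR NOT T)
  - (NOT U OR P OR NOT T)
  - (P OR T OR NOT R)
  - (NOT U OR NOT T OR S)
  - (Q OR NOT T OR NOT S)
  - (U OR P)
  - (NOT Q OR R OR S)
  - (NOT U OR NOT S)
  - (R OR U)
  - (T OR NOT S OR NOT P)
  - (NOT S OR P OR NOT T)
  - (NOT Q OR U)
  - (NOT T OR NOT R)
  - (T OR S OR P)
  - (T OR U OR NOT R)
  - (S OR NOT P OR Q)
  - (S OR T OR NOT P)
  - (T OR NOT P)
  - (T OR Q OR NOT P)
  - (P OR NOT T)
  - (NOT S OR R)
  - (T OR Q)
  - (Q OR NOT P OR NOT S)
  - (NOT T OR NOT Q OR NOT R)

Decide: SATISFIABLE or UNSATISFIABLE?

UNSATISFIABLE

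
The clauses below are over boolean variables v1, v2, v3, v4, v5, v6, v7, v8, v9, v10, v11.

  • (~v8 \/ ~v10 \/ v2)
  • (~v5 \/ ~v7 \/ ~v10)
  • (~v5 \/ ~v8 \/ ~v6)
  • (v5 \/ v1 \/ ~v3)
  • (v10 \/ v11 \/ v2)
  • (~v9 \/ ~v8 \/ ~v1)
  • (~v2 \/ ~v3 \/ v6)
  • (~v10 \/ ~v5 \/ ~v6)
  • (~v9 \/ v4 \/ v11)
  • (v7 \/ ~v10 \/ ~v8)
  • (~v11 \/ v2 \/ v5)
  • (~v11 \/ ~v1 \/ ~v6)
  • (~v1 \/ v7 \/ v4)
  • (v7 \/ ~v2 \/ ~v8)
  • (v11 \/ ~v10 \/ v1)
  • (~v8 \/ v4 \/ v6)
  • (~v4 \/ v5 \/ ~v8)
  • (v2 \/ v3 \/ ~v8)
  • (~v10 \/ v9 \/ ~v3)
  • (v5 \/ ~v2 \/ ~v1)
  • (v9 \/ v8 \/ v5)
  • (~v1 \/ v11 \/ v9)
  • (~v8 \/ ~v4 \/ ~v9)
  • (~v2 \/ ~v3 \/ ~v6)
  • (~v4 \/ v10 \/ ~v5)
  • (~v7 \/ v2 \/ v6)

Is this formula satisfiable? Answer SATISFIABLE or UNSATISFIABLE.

SATISFIABLE

Branch on v1: take v1 = False.
Branch on v2: take v2 = True.
Set v3 = False and propagate.
The remaining clauses are satisfied by v4 = True, v5 = True, v6 = False, v7 = False, v8 = False, v9 = False, v10 = True, v11 = True.
So v1=F, v2=T, v3=F, v4=T, v5=T, v6=F, v7=F, v8=F, v9=F, v10=T, v11=T is a satisfying assignment.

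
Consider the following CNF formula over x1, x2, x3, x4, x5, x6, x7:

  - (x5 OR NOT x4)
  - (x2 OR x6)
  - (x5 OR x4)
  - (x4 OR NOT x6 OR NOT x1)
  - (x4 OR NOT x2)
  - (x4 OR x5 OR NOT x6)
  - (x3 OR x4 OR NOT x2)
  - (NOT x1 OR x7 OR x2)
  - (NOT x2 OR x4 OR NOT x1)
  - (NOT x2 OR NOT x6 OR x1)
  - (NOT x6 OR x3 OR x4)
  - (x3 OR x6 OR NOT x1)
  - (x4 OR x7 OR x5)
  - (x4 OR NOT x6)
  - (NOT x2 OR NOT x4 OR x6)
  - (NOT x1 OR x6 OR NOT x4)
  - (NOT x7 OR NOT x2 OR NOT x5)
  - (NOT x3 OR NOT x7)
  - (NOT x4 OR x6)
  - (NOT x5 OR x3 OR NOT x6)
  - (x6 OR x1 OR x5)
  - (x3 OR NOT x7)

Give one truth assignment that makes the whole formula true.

x1=True, x2=True, x3=True, x4=True, x5=True, x6=True, x7=False

Branch on x1: take x1 = True.
Try x2 = True.
  then x4 is forced to True.
  then x5 is forced to True.
  then x6 is forced to True.
  then x7 is forced to False.
  then x3 is forced to True.
Every clause has at least one true literal under this assignment.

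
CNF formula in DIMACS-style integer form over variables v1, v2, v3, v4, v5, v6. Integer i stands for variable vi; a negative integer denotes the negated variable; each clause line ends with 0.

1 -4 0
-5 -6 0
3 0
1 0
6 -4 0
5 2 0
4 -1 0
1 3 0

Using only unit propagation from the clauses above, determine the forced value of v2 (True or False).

True

(v3) stands alone — v3 = True.
Unit clause (v1) sets v1 = True.
In (v4 OR NOT v1), NOT v1 is now false; v4 must hold, so v4 = True.
From (NOT v4 OR v6) and v4 = True: v6 = True.
From (NOT v5 OR NOT v6) and v6 = True: v5 = False.
(v5 OR v2): since v5 = False, the clause reduces to (v2). v2 = True.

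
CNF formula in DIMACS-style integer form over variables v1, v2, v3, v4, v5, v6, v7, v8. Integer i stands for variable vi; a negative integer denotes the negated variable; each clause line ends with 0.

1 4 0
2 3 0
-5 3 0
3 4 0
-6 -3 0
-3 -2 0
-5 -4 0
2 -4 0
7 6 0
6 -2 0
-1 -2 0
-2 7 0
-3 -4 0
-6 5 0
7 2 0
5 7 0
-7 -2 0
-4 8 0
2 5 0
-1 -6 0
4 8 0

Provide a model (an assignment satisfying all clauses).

v1=1, v2=0, v3=1, v4=0, v5=1, v6=0, v7=1, v8=1

v8 occurs only positively in the remaining clauses — set v8 = True.
Branch on v1: take v1 = True.
  then v2 is forced to False.
  then v3 is forced to True.
  then v6 is forced to False.
  then v4 is forced to False.
  then v7 is forced to True.
  then v5 is forced to True.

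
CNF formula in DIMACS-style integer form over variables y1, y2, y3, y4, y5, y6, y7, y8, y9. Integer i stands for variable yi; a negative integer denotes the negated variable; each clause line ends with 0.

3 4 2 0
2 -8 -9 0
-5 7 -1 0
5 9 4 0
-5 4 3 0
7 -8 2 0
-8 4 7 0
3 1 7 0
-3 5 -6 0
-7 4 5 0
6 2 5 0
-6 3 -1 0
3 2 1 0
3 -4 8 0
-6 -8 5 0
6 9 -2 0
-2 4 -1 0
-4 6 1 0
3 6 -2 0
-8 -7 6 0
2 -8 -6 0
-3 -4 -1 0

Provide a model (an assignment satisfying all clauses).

y1 = F, y2 = F, y3 = T, y4 = F, y5 = T, y6 = F, y7 = T, y8 = F, y9 = T

Branch on y1: take y1 = False.
Try y2 = False.
  then y3 is forced to True.
The remaining clauses are satisfied by y4 = False, y5 = True, y6 = False, y7 = True, y8 = False, y9 = True.
Every clause has at least one true literal under this assignment.
Check each clause:
  1. (y2 | y3 | y4) — y3 is true.
  2. (~y9 | y2 | ~y8) — ~y8 is true.
  3. (~y5 | ~y1 | y7) — ~y1 is true.
  4. (y4 | y9 | y5) — y9 is true.
  5. (y3 | ~y5 | y4) — y3 is true.
  6. (y2 | y7 | ~y8) — ~y8 is true.
  7. (y4 | ~y8 | y7) — ~y8 is true.
  8. (y7 | y1 | y3) — y3 is true.
  9. (~y6 | ~y3 | y5) — ~y6 is true.
  10. (~y7 | y5 | y4) — y5 is true.
  11. (y6 | y5 | y2) — y5 is true.
  12. (~y1 | ~y6 | y3) — ~y6 is true.
  13. (y3 | y2 | y1) — y3 is true.
  14. (y3 | ~y4 | y8) — y3 is true.
  15. (y5 | ~y6 | ~y8) — ~y8 is true.
  16. (~y2 | y9 | y6) — y9 is true.
  17. (~y1 | y4 | ~y2) — ~y1 is true.
  18. (y1 | y6 | ~y4) — ~y4 is true.
  19. (y6 | ~y2 | y3) — y3 is true.
  20. (y6 | ~y8 | ~y7) — ~y8 is true.
  21. (~y8 | y2 | ~y6) — ~y8 is true.
  22. (~y4 | ~y3 | ~y1) — ~y4 is true.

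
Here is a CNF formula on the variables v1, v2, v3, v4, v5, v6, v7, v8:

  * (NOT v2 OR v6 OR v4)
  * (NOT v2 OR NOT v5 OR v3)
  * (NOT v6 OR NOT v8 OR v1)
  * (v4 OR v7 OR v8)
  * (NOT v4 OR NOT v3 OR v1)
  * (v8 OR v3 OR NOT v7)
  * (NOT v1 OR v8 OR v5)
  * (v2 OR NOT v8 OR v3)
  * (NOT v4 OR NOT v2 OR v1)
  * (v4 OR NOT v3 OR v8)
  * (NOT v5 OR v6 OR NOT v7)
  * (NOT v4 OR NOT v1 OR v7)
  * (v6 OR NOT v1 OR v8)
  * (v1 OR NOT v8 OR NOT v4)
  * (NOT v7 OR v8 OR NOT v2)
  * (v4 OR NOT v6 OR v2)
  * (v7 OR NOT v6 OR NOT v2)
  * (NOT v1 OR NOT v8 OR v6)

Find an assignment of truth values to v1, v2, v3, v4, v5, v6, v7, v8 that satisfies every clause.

Set v1 = False and propagate.
For the remaining variables, v2 = False, v3 = False, v4 = True, v5 = False, v6 = False, v7 = False, v8 = False works.
Every clause has at least one true literal under this assignment.

v1=F, v2=F, v3=F, v4=T, v5=F, v6=F, v7=F, v8=F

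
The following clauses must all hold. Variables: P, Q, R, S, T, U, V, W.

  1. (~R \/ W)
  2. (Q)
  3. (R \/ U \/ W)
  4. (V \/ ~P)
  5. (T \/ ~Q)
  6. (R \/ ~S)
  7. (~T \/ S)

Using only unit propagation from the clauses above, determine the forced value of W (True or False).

(Q) stands alone — Q = True.
In (T \/ ~Q), ~Q is now false; T must hold, so T = True.
In (~T \/ S), ~T is now false; S must hold, so S = True.
In (~S \/ R), ~S is now false; R must hold, so R = True.
(~R \/ W): since R = True, the clause reduces to (W). W = True.

True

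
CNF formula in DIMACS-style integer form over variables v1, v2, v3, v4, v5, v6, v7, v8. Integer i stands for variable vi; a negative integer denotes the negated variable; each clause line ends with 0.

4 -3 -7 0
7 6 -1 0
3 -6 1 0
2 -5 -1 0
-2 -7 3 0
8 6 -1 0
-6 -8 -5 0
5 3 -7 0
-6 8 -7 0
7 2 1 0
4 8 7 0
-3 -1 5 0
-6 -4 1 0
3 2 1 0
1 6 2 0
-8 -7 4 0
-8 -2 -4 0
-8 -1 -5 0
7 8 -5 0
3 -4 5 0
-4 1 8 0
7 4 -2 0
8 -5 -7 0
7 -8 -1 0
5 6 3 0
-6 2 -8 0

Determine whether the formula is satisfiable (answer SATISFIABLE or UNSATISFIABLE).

UNSATISFIABLE

v1 = True:
  v7 = True:
    v5 = True:
      propagation gives v2=True, v3=True, v4=True; contradiction.
    v5 = False:
      propagation gives v3=True; contradiction.
  v7 = False:
    propagation gives v6=True, v8=False, v4=True, v5=False; an empty clause results — contradiction.
v1 = False:
  v7 = True:
    v3 = True:
      propagation gives v4=True, v6=False, v2=True; contradiction.
    v3 = False:
      propagation gives v6=False, v2=False; contradiction.
  v7 = False:
    propagation gives v2=True, v4=True, v6=False, v8=False; an empty clause results — contradiction.
Every branch closes, so no satisfying assignment exists.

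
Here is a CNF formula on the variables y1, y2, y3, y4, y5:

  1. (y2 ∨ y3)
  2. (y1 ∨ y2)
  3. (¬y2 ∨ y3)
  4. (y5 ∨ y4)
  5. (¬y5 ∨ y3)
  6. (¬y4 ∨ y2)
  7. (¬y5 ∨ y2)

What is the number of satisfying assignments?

6

The models are:
  y1=F y2=T y3=T y4=F y5=T
  y1=F y2=T y3=T y4=T y5=F
  y1=F y2=T y3=T y4=T y5=T
  y1=T y2=T y3=T y4=F y5=T
  y1=T y2=T y3=T y4=T y5=F
  y1=T y2=T y3=T y4=T y5=T
Count: 6.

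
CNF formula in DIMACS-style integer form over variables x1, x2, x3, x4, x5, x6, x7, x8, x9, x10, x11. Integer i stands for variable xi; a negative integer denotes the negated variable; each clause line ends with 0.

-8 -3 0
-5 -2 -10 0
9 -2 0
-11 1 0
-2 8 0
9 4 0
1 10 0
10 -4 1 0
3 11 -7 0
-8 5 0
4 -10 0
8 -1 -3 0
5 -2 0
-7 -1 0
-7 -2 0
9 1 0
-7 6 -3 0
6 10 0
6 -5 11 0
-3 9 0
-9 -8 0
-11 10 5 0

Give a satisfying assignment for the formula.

Pure literal: x2 appears only negated; assign x2 = False.
x6 occurs only positively in the remaining clauses — set x6 = True.
Set x1 = True and propagate.
  then x7 is forced to False.
For the remaining variables, x3 = False, x4 = True, x5 = False, x8 = False, x9 = True, x10 = True, x11 = True works.

x1 = True, x2 = False, x3 = False, x4 = True, x5 = False, x6 = True, x7 = False, x8 = False, x9 = True, x10 = True, x11 = True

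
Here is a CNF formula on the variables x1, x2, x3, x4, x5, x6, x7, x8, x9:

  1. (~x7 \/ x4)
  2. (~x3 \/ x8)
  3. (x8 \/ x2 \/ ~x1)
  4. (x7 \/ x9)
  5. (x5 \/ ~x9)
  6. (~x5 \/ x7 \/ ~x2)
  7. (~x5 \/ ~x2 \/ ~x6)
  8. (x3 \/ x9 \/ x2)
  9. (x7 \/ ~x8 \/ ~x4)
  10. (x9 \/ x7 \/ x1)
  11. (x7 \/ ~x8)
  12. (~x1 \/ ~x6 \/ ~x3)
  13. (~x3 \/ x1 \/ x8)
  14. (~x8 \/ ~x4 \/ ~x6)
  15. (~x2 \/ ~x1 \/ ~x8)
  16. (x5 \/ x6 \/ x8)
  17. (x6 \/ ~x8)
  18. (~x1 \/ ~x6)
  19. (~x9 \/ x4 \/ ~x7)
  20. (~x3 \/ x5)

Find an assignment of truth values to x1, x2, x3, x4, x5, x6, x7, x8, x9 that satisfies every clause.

x1 = False, x2 = False, x3 = False, x4 = False, x5 = True, x6 = True, x7 = False, x8 = False, x9 = True

Set x1 = False and propagate.
Try x2 = False.
For the remaining variables, x3 = False, x4 = False, x5 = True, x6 = True, x7 = False, x8 = False, x9 = True works.
Every clause has at least one true literal under this assignment.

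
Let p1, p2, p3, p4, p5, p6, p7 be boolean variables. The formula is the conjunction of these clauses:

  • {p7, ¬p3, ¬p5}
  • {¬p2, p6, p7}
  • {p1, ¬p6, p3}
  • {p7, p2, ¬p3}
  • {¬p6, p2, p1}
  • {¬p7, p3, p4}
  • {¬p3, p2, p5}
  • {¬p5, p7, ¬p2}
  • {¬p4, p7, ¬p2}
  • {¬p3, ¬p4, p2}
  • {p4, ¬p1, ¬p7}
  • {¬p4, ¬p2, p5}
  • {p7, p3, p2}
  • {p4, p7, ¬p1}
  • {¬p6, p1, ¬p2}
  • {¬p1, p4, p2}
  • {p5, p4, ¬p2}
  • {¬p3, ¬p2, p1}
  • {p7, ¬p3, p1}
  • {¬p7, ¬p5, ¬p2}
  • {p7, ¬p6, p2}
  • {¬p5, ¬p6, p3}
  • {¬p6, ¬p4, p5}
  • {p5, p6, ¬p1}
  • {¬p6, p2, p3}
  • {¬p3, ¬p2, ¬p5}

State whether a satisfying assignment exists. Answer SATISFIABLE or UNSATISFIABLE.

SATISFIABLE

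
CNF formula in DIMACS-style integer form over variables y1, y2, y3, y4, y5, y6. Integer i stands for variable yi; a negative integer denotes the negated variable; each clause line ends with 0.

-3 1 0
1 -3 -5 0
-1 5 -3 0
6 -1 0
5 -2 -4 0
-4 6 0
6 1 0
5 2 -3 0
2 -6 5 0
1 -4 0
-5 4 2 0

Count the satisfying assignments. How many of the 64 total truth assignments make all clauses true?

9

Case analysis on y1 and y5:
  y1=1, y5=1: y3 free; 3 ways for (y2,y4,y6) × 2^1 = 6.
  y1=1, y5=0: remaining (y2,y3,y4,y6) ∈ {(1,0,0,1)} — 1.
  y1=0, y5=1: remaining (y2,y3,y4,y6) ∈ {(1,0,0,1)} — 1.
  y1=0, y5=0: remaining (y2,y3,y4,y6) ∈ {(1,0,0,1)} — 1.
Total: 6 + 1 + 1 + 1 = 9.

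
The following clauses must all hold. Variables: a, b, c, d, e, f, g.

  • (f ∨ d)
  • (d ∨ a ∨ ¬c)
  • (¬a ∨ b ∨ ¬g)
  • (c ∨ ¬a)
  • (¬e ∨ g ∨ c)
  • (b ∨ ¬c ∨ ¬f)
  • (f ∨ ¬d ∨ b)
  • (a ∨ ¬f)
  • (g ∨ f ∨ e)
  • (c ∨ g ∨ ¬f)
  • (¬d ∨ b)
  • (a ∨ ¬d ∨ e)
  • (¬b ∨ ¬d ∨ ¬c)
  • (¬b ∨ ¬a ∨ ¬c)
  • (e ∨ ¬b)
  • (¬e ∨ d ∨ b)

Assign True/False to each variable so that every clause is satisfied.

a = F  b = T  c = F  d = T  e = T  f = F  g = T

Set a = False and propagate.
  then f is forced to False.
  then d is forced to True.
  then b is forced to True.
  then e is forced to True.
  then c is forced to False.
  then g is forced to True.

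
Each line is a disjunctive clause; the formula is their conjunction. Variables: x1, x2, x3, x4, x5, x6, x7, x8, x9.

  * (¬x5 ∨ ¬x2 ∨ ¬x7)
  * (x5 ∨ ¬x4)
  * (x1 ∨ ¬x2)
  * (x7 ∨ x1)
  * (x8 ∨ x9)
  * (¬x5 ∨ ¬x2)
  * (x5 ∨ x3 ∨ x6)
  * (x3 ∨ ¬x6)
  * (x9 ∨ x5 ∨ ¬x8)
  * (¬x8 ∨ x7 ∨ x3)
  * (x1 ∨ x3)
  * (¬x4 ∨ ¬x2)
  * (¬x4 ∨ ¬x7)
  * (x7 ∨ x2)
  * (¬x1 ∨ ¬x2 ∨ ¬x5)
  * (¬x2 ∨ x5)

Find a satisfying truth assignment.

Pure literal: x3 appears only positively; assign x3 = True.
Pure literal: x4 appears only negated; assign x4 = False.
Try x1 = True.
Try x2 = False.
  then x7 is forced to True.
For the remaining variables, x5 = False, x6 = False, x8 = True, x9 = True works.
Check each clause:
  1. (¬x7 ∨ ¬x5 ∨ ¬x2) — ¬x5 is true.
  2. (¬x4 ∨ x5) — ¬x4 is true.
  3. (x1 ∨ ¬x2) — x1 is true.
  4. (x7 ∨ x1) — x1 is true.
  5. (x8 ∨ x9) — x8 is true.
  6. (¬x5 ∨ ¬x2) — ¬x5 is true.
  7. (x6 ∨ x5 ∨ x3) — x3 is true.
  8. (x3 ∨ ¬x6) — ¬x6 is true.
  9. (¬x8 ∨ x5 ∨ x9) — x9 is true.
  10. (x3 ∨ x7 ∨ ¬x8) — x3 is true.
  11. (x1 ∨ x3) — x1 is true.
  12. (¬x4 ∨ ¬x2) — ¬x4 is true.
  13. (¬x7 ∨ ¬x4) — ¬x4 is true.
  14. (x2 ∨ x7) — x7 is true.
  15. (¬x1 ∨ ¬x5 ∨ ¬x2) — ¬x5 is true.
  16. (¬x2 ∨ x5) — ¬x2 is true.

x1=True  x2=False  x3=True  x4=False  x5=False  x6=False  x7=True  x8=True  x9=True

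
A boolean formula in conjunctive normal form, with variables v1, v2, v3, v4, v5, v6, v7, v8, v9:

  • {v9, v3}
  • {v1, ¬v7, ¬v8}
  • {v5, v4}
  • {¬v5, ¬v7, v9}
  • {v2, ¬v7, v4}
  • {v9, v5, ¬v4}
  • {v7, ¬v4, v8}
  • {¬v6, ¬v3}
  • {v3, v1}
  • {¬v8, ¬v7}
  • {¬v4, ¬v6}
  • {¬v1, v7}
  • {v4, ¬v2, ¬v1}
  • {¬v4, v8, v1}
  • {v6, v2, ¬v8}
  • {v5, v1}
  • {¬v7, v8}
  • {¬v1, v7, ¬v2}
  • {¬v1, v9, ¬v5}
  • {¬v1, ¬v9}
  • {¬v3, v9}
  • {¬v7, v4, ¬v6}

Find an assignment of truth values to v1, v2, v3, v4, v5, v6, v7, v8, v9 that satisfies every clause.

v1=False, v2=False, v3=True, v4=False, v5=True, v6=False, v7=False, v8=False, v9=True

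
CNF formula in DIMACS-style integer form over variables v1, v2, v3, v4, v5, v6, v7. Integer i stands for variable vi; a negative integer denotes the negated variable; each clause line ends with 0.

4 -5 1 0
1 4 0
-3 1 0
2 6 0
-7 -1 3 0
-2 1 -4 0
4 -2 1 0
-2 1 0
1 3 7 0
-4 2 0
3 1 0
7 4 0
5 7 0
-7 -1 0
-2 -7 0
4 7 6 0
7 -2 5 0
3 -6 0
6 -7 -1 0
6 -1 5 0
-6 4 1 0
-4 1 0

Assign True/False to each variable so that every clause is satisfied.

Set v1 = True and propagate.
  then v7 is forced to False.
  then v4 is forced to True.
  then v2 is forced to True.
  then v5 is forced to True.
Set v3 = False and propagate.
  then v6 is forced to False.
Every clause has at least one true literal under this assignment.

v1 = T, v2 = T, v3 = F, v4 = T, v5 = T, v6 = F, v7 = F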